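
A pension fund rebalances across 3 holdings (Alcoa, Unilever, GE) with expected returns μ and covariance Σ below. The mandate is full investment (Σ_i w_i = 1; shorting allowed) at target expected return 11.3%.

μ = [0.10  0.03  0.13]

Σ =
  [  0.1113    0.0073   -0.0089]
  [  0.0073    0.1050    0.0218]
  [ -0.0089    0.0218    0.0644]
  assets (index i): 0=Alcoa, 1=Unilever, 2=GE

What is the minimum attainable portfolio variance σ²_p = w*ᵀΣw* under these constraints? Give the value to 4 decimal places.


0.0344

g=Σ⁻¹μ = [1.0960  -0.2593  2.2579]
h=Σ⁻¹𝟙 = [9.8028  5.7406  14.9395]
a=μᵀg=0.395347  b=𝟙ᵀg=3.094629  c=𝟙ᵀh=30.482849  D=ac−b²=2.474579
λ₁=(c·0.113−b)/D = (30.482849·0.113−3.094629)/2.474579 = 0.141411
λ₂=(a−b·0.113)/D = (0.395347−3.094629·0.113)/2.474579 = 0.018449
w* = 0.141411·g + 0.018449·h:
  w_0 = 0.141411·1.0960 + 0.018449·9.8028 = 0.3358  (Alcoa)
  w_1 = 0.141411·-0.2593 + 0.018449·5.7406 = 0.0692  (Unilever)
  w_2 = 0.141411·2.2579 + 0.018449·14.9395 = 0.5949  (GE)
Σw_i=1.0000  μᵀw=0.1130
σ²=wᵀΣw=λ₁·μ_p+λ₂ = 0.141411·0.113 + 0.018449 = 0.034429 ≈ 0.0344


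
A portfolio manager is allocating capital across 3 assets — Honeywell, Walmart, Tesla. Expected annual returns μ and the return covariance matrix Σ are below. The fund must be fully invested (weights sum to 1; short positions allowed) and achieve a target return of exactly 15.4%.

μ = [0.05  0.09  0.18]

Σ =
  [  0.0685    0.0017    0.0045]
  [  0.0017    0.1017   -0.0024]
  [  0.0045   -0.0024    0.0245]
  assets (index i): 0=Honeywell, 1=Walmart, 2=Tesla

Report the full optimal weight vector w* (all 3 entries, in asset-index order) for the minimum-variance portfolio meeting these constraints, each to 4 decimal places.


0.1003  0.1441  0.7557

u=Σ⁻¹μ = [0.2169  1.0562  7.4106]
v=Σ⁻¹𝟙 = [11.7282  10.5736  39.6979]
a=μᵀu=1.439806  b=𝟙ᵀu=8.683667  c=𝟙ᵀv=61.999798  D=ac−b²=13.861577
λ₁=(c·0.154−b)/D = (61.999798·0.154−8.683667)/13.861577 = 0.062352
λ₂=(a−b·0.154)/D = (1.439806−8.683667·0.154)/13.861577 = 0.007396
w* = 0.062352·u + 0.007396·v:
  w_0 = 0.062352·0.2169 + 0.007396·11.7282 = 0.1003  (Honeywell)
  w_1 = 0.062352·1.0562 + 0.007396·10.5736 = 0.1441  (Walmart)
  w_2 = 0.062352·7.4106 + 0.007396·39.6979 = 0.7557  (Tesla)
Σw_i=1.0000  μᵀw=0.1540
σ²=wᵀΣw=λ₁·μ_p+λ₂ = 0.062352·0.154 + 0.007396 = 0.016998 ≈ 0.0170


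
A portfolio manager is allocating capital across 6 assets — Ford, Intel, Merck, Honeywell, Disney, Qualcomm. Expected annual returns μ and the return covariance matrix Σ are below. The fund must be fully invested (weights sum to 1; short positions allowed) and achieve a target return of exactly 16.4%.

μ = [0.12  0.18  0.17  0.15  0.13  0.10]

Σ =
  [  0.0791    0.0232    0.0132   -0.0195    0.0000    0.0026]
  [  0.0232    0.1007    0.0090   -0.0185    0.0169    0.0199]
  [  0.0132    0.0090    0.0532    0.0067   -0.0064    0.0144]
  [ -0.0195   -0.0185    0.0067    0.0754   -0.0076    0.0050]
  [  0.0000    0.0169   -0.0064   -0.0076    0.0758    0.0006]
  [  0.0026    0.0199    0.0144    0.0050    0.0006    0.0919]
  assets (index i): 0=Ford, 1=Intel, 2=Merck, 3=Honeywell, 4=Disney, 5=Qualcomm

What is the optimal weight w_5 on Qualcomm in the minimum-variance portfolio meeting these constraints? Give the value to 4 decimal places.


x=Σ⁻¹μ = [1.3412  1.3856  2.4662  2.6324  1.8766  0.2083]
y=Σ⁻¹𝟙 = [13.2240  5.3384  12.4175  17.9611  14.8016  6.3317]
a=μᵀx=1.489253  b=𝟙ᵀx=9.910302  c=𝟙ᵀy=70.074233  D=ac−b²=6.144202
λ₁=(c·0.164−b)/D = (70.074233·0.164−9.910302)/6.144202 = 0.257458
λ₂=(a−b·0.164)/D = (1.489253−9.910302·0.164)/6.144202 = -0.022141
w* = 0.257458·x + -0.022141·y:
  w_0 = 0.257458·1.3412 + -0.022141·13.2240 = 0.0525  (Ford)
  w_1 = 0.257458·1.3856 + -0.022141·5.3384 = 0.2385  (Intel)
  w_2 = 0.257458·2.4662 + -0.022141·12.4175 = 0.3600  (Merck)
  w_3 = 0.257458·2.6324 + -0.022141·17.9611 = 0.2801  (Honeywell)
  w_4 = 0.257458·1.8766 + -0.022141·14.8016 = 0.1554  (Disney)
  w_5 = 0.257458·0.2083 + -0.022141·6.3317 = -0.0866  (Qualcomm)
Σw_i=1.0000  μᵀw=0.1640
σ²=wᵀΣw=λ₁·μ_p+λ₂ = 0.257458·0.164 + -0.022141 = 0.020082 ≈ 0.0201

-0.0866


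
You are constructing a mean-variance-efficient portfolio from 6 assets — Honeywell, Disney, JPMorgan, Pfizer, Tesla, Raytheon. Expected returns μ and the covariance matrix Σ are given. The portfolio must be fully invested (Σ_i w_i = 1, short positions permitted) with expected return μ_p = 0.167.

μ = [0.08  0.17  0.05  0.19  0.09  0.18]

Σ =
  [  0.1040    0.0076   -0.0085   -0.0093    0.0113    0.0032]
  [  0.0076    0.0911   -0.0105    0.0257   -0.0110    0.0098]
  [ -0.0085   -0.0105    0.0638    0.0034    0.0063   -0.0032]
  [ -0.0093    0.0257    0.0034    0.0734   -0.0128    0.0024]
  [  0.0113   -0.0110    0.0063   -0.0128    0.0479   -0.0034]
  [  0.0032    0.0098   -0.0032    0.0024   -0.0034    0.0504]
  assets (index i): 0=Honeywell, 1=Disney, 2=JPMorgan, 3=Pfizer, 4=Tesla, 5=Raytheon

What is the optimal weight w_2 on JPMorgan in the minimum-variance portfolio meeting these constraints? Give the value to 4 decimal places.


-0.0486

g=Σ⁻¹μ = [0.5691  1.1505  0.8014  2.6043  2.8429  3.4302]
h=Σ⁻¹𝟙 = [8.3519  8.8789  16.0857  14.3852  24.0612  19.5440]
a=μᵀg=1.649308  b=𝟙ᵀg=11.398462  c=𝟙ᵀh=91.306859  D=ac−b²=20.668167
λ₁=(c·0.167−b)/D = (91.306859·0.167−11.398462)/20.668167 = 0.186266
λ₂=(a−b·0.167)/D = (1.649308−11.398462·0.167)/20.668167 = -0.012301
w* = 0.186266·g + -0.012301·h:
  w_0 = 0.186266·0.5691 + -0.012301·8.3519 = 0.0033  (Honeywell)
  w_1 = 0.186266·1.1505 + -0.012301·8.8789 = 0.1051  (Disney)
  w_2 = 0.186266·0.8014 + -0.012301·16.0857 = -0.0486  (JPMorgan)
  w_3 = 0.186266·2.6043 + -0.012301·14.3852 = 0.3081  (Pfizer)
  w_4 = 0.186266·2.8429 + -0.012301·24.0612 = 0.2336  (Tesla)
  w_5 = 0.186266·3.4302 + -0.012301·19.5440 = 0.3985  (Raytheon)
Σw_i=1.0000  μᵀw=0.1670
σ²=wᵀΣw=λ₁·μ_p+λ₂ = 0.186266·0.167 + -0.012301 = 0.018806 ≈ 0.0188


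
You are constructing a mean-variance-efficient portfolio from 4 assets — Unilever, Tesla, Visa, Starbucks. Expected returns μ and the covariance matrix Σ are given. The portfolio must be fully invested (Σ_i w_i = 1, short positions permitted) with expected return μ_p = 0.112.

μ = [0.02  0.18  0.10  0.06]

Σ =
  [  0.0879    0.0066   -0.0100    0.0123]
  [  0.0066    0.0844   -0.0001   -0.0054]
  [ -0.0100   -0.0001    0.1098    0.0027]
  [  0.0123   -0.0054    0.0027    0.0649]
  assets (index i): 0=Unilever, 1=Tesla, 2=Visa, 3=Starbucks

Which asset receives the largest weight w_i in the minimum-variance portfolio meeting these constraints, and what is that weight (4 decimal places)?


Tesla (0.3978)

x=Σ⁻¹μ = [0.0138  2.2010  0.8877  1.0681]
y=Σ⁻¹𝟙 = [9.5855  12.0181  9.6425  14.1905]
a=μᵀx=0.549318  b=𝟙ᵀx=4.170644  c=𝟙ᵀy=45.436514  D=ac−b²=7.564804
λ₁=(c·0.112−b)/D = (45.436514·0.112−4.170644)/7.564804 = 0.121384
λ₂=(a−b·0.112)/D = (0.549318−4.170644·0.112)/7.564804 = 0.010867
w* = 0.121384·x + 0.010867·y:
  w_0 = 0.121384·0.0138 + 0.010867·9.5855 = 0.1058  (Unilever)
  w_1 = 0.121384·2.2010 + 0.010867·12.0181 = 0.3978  (Tesla)
  w_2 = 0.121384·0.8877 + 0.010867·9.6425 = 0.2125  (Visa)
  w_3 = 0.121384·1.0681 + 0.010867·14.1905 = 0.2839  (Starbucks)
Σw_i=1.0000  μᵀw=0.1120
σ²=wᵀΣw=λ₁·μ_p+λ₂ = 0.121384·0.112 + 0.010867 = 0.024462 ≈ 0.0245


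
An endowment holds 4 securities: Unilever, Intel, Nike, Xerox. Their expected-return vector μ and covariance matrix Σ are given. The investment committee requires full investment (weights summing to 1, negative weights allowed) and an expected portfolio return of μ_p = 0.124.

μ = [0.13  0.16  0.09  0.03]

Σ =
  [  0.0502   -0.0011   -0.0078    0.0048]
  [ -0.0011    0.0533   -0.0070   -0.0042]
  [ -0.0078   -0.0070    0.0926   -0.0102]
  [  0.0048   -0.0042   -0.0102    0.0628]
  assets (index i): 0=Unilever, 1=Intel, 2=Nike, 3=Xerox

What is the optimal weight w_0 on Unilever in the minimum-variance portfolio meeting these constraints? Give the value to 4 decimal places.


u=Σ⁻¹μ = [2.8319  3.3207  1.5423  0.7338]
v=Σ⁻¹𝟙 = [21.1921  22.8020  16.3439  18.4833]
a=μᵀu=1.060281  b=𝟙ᵀu=8.428750  c=𝟙ᵀv=78.821374  D=ac−b²=12.528983
λ₁=(c·0.124−b)/D = (78.821374·0.124−8.428750)/12.528983 = 0.107359
λ₂=(a−b·0.124)/D = (1.060281−8.428750·0.124)/12.528983 = 0.001206
w* = 0.107359·u + 0.001206·v:
  w_0 = 0.107359·2.8319 + 0.001206·21.1921 = 0.3296  (Unilever)
  w_1 = 0.107359·3.3207 + 0.001206·22.8020 = 0.3840  (Intel)
  w_2 = 0.107359·1.5423 + 0.001206·16.3439 = 0.1853  (Nike)
  w_3 = 0.107359·0.7338 + 0.001206·18.4833 = 0.1011  (Xerox)
Σw_i=1.0000  μᵀw=0.1240
σ²=wᵀΣw=λ₁·μ_p+λ₂ = 0.107359·0.124 + 0.001206 = 0.014519 ≈ 0.0145

0.3296


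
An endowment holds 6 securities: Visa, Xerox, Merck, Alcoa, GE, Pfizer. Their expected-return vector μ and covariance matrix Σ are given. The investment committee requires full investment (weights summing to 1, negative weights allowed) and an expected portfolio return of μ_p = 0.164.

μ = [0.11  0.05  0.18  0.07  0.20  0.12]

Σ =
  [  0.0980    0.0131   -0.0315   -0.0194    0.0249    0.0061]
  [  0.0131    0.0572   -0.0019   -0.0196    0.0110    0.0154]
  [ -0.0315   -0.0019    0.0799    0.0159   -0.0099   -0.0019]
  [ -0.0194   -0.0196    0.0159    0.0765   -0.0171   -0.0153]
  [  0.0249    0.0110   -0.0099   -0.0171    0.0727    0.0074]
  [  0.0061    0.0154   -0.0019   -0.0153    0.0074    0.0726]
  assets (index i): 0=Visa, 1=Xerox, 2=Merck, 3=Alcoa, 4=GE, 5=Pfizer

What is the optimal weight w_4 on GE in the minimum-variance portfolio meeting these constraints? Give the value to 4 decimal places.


0.3305

u=Σ⁻¹μ = [1.5517  0.2232  2.9168  1.7152  2.8209  1.6254]
v=Σ⁻¹𝟙 = [13.4377  16.8435  15.5267  23.0372  12.8111  13.0276]
a=μᵀu=1.586171  b=𝟙ᵀu=10.853268  c=𝟙ᵀv=94.683804  D=ac−b²=32.391270
λ₁=(c·0.164−b)/D = (94.683804·0.164−10.853268)/32.391270 = 0.144325
λ₂=(a−b·0.164)/D = (1.586171−10.853268·0.164)/32.391270 = -0.005982
w* = 0.144325·u + -0.005982·v:
  w_0 = 0.144325·1.5517 + -0.005982·13.4377 = 0.1436  (Visa)
  w_1 = 0.144325·0.2232 + -0.005982·16.8435 = -0.0685  (Xerox)
  w_2 = 0.144325·2.9168 + -0.005982·15.5267 = 0.3281  (Merck)
  w_3 = 0.144325·1.7152 + -0.005982·23.0372 = 0.1097  (Alcoa)
  w_4 = 0.144325·2.8209 + -0.005982·12.8111 = 0.3305  (GE)
  w_5 = 0.144325·1.6254 + -0.005982·13.0276 = 0.1567  (Pfizer)
Σw_i=1.0000  μᵀw=0.1640
σ²=wᵀΣw=λ₁·μ_p+λ₂ = 0.144325·0.164 + -0.005982 = 0.017687 ≈ 0.0177


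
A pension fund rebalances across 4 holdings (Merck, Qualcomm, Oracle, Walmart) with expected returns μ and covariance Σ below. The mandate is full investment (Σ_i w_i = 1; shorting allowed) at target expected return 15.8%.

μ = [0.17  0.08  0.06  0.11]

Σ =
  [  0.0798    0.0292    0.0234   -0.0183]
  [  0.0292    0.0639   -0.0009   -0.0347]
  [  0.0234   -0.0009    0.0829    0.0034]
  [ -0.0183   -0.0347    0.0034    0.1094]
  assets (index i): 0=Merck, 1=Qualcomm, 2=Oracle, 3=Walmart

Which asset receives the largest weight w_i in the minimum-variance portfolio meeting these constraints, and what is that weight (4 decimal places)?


Merck (0.7081)

p=Σ⁻¹μ = [2.0399  1.2695  0.0901  1.7466]
q=Σ⁻¹𝟙 = [5.1493  22.5906  10.1633  16.8517]
a=μᵀp=0.645875  b=𝟙ᵀp=5.146119  c=𝟙ᵀq=54.754932  D=ac−b²=8.882317
λ₁=(c·0.158−b)/D = (54.754932·0.158−5.146119)/8.882317 = 0.394622
λ₂=(a−b·0.158)/D = (0.645875−5.146119·0.158)/8.882317 = -0.018825
w* = 0.394622·p + -0.018825·q:
  w_0 = 0.394622·2.0399 + -0.018825·5.1493 = 0.7081  (Merck)
  w_1 = 0.394622·1.2695 + -0.018825·22.5906 = 0.0757  (Qualcomm)
  w_2 = 0.394622·0.0901 + -0.018825·10.1633 = -0.1558  (Oracle)
  w_3 = 0.394622·1.7466 + -0.018825·16.8517 = 0.3720  (Walmart)
Σw_i=1.0000  μᵀw=0.1580
σ²=wᵀΣw=λ₁·μ_p+λ₂ = 0.394622·0.158 + -0.018825 = 0.043525 ≈ 0.0435


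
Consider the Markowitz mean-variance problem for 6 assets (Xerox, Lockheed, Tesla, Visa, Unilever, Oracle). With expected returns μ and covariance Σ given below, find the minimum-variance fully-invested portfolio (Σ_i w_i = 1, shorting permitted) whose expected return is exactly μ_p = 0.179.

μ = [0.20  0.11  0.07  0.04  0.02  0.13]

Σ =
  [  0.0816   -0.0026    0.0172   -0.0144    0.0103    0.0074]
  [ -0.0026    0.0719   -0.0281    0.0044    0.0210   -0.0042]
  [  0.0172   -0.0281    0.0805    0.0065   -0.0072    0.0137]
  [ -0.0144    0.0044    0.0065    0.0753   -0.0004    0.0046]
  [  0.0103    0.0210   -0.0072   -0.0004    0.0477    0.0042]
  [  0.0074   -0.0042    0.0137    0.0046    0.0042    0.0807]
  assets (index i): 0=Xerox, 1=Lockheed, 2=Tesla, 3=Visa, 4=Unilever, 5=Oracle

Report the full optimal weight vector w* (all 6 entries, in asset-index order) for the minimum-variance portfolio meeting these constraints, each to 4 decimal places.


x=Σ⁻¹μ = [2.5141  2.2730  0.7292  0.7252  -1.1308  1.3924]
y=Σ⁻¹𝟙 = [9.3754  15.7537  14.6920  12.4408  13.5830  8.4415]
a=μᵀx=0.991303  b=𝟙ᵀx=6.503121  c=𝟙ᵀy=74.286480  D=ac−b²=31.349795
λ₁=(c·0.179−b)/D = (74.286480·0.179−6.503121)/31.349795 = 0.216721
λ₂=(a−b·0.179)/D = (0.991303−6.503121·0.179)/31.349795 = -0.005511
w* = 0.216721·x + -0.005511·y:
  w_0 = 0.216721·2.5141 + -0.005511·9.3754 = 0.4932  (Xerox)
  w_1 = 0.216721·2.2730 + -0.005511·15.7537 = 0.4058  (Lockheed)
  w_2 = 0.216721·0.7292 + -0.005511·14.6920 = 0.0771  (Tesla)
  w_3 = 0.216721·0.7252 + -0.005511·12.4408 = 0.0886  (Visa)
  w_4 = 0.216721·-1.1308 + -0.005511·13.5830 = -0.3199  (Unilever)
  w_5 = 0.216721·1.3924 + -0.005511·8.4415 = 0.2552  (Oracle)
Σw_i=1.0000  μᵀw=0.1790
σ²=wᵀΣw=λ₁·μ_p+λ₂ = 0.216721·0.179 + -0.005511 = 0.033282 ≈ 0.0333

0.4932  0.4058  0.0771  0.0886  -0.3199  0.2552


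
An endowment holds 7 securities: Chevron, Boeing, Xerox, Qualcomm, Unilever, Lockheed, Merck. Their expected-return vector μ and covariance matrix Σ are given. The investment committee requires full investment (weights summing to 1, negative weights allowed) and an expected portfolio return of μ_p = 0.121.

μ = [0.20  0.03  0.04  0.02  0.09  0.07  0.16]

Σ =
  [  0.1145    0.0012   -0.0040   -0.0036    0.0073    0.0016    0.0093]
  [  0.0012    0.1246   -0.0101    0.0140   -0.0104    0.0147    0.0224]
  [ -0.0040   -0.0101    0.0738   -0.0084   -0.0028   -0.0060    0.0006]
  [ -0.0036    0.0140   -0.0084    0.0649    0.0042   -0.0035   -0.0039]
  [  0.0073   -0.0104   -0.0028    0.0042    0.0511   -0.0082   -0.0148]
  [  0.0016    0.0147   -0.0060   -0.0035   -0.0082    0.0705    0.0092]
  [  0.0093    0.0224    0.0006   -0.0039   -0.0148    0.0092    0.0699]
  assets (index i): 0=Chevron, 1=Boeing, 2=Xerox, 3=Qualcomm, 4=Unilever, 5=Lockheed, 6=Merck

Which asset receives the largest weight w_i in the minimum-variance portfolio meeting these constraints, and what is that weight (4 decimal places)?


Merck (0.3063)

x=Σ⁻¹μ = [1.4183  -0.1497  0.8202  0.5774  2.4315  1.0403  2.5513]
y=Σ⁻¹𝟙 = [6.6519  4.9204  18.7640  17.2821  26.5307  16.4472  16.1001]
a=μᵀx=1.023398  b=𝟙ᵀx=8.689288  c=𝟙ᵀy=106.696436  D=ac−b²=33.689177
λ₁=(c·0.121−b)/D = (106.696436·0.121−8.689288)/33.689177 = 0.125292
λ₂=(a−b·0.121)/D = (1.023398−8.689288·0.121)/33.689177 = -0.000831
w* = 0.125292·x + -0.000831·y:
  w_0 = 0.125292·1.4183 + -0.000831·6.6519 = 0.1722  (Chevron)
  w_1 = 0.125292·-0.1497 + -0.000831·4.9204 = -0.0228  (Boeing)
  w_2 = 0.125292·0.8202 + -0.000831·18.7640 = 0.0872  (Xerox)
  w_3 = 0.125292·0.5774 + -0.000831·17.2821 = 0.0580  (Qualcomm)
  w_4 = 0.125292·2.4315 + -0.000831·26.5307 = 0.2826  (Unilever)
  w_5 = 0.125292·1.0403 + -0.000831·16.4472 = 0.1167  (Lockheed)
  w_6 = 0.125292·2.5513 + -0.000831·16.1001 = 0.3063  (Merck)
Σw_i=1.0000  μᵀw=0.1210
σ²=wᵀΣw=λ₁·μ_p+λ₂ = 0.125292·0.121 + -0.000831 = 0.014329 ≈ 0.0143


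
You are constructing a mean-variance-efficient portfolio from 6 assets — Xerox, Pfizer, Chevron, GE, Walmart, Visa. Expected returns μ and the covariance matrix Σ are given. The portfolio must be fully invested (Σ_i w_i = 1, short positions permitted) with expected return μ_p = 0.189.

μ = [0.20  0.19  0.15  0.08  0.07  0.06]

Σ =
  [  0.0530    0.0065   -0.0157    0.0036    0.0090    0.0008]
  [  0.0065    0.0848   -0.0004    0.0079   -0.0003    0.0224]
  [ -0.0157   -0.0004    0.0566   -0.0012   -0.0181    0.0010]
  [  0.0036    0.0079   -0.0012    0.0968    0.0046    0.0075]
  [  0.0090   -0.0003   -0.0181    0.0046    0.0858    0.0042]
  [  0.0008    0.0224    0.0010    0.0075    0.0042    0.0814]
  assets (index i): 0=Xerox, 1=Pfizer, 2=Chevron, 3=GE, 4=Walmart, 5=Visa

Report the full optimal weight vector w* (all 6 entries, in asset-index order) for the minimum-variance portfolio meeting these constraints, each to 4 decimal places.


x=Σ⁻¹μ = [4.5877  1.8629  4.3392  0.4979  1.2290  0.0168]
y=Σ⁻¹𝟙 = [23.4056  7.2781  28.8673  7.8984  14.4891  8.2222]
a=μᵀx=2.049244  b=𝟙ᵀx=12.533482  c=𝟙ᵀy=90.160636  D=ac−b²=27.672974
λ₁=(c·0.189−b)/D = (90.160636·0.189−12.533482)/27.672974 = 0.162862
λ₂=(a−b·0.189)/D = (2.049244−12.533482·0.189)/27.672974 = -0.011549
w* = 0.162862·x + -0.011549·y:
  w_0 = 0.162862·4.5877 + -0.011549·23.4056 = 0.4769  (Xerox)
  w_1 = 0.162862·1.8629 + -0.011549·7.2781 = 0.2193  (Pfizer)
  w_2 = 0.162862·4.3392 + -0.011549·28.8673 = 0.3733  (Chevron)
  w_3 = 0.162862·0.4979 + -0.011549·7.8984 = -0.0101  (GE)
  w_4 = 0.162862·1.2290 + -0.011549·14.4891 = 0.0328  (Walmart)
  w_5 = 0.162862·0.0168 + -0.011549·8.2222 = -0.0922  (Visa)
Σw_i=1.0000  μᵀw=0.1890
σ²=wᵀΣw=λ₁·μ_p+λ₂ = 0.162862·0.189 + -0.011549 = 0.019232 ≈ 0.0192

0.4769  0.2193  0.3733  -0.0101  0.0328  -0.0922


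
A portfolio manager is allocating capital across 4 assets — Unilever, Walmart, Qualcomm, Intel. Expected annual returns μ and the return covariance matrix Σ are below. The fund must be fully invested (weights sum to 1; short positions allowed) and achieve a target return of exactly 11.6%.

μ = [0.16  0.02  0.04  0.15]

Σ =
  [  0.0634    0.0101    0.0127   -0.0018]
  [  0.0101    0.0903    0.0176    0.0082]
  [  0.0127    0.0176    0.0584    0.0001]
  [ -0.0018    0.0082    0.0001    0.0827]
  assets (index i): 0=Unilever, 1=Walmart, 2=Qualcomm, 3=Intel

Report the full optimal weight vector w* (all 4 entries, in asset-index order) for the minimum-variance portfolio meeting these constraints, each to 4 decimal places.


0.3639  0.0934  0.2318  0.3109

u=Σ⁻¹μ = [2.5811  -0.2794  0.2046  1.8974]
v=Σ⁻¹𝟙 = [12.6205  6.1597  12.5023  11.7407]
a=μᵀu=0.700177  b=𝟙ᵀu=4.403678  c=𝟙ᵀv=43.023225  D=ac−b²=10.731501
λ₁=(c·0.116−b)/D = (43.023225·0.116−4.403678)/10.731501 = 0.054700
λ₂=(a−b·0.116)/D = (0.700177−4.403678·0.116)/10.731501 = 0.017644
w* = 0.054700·u + 0.017644·v:
  w_0 = 0.054700·2.5811 + 0.017644·12.6205 = 0.3639  (Unilever)
  w_1 = 0.054700·-0.2794 + 0.017644·6.1597 = 0.0934  (Walmart)
  w_2 = 0.054700·0.2046 + 0.017644·12.5023 = 0.2318  (Qualcomm)
  w_3 = 0.054700·1.8974 + 0.017644·11.7407 = 0.3109  (Intel)
Σw_i=1.0000  μᵀw=0.1160
σ²=wᵀΣw=λ₁·μ_p+λ₂ = 0.054700·0.116 + 0.017644 = 0.023990 ≈ 0.0240


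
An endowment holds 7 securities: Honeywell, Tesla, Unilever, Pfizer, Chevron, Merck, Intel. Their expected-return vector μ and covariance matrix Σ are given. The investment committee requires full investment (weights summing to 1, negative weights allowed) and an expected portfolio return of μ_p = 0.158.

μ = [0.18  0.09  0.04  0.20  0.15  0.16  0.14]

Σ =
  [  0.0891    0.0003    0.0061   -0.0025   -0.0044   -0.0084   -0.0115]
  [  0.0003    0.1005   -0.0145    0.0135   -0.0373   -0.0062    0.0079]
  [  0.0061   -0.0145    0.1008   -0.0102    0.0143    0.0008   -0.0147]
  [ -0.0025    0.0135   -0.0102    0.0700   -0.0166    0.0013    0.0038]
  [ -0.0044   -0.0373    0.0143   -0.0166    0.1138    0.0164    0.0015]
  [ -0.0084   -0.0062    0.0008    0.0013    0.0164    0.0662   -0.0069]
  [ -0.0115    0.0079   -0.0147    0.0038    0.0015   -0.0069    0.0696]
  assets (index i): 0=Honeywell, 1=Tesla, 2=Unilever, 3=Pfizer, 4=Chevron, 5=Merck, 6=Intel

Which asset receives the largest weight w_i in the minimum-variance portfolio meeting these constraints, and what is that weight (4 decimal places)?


Pfizer (0.2202)

x=Σ⁻¹μ = [2.7104  1.2046  0.8197  3.0683  1.7487  2.6362  2.5519]
y=Σ⁻¹𝟙 = [15.2876  13.6866  13.4762  15.6141  11.7663  16.8979  18.7557]
a=μᵀx=2.284101  b=𝟙ᵀx=14.739846  c=𝟙ᵀy=105.484437  D=ac−b²=23.674063
λ₁=(c·0.158−b)/D = (105.484437·0.158−14.739846)/23.674063 = 0.081384
λ₂=(a−b·0.158)/D = (2.284101−14.739846·0.158)/23.674063 = -0.001892
w* = 0.081384·x + -0.001892·y:
  w_0 = 0.081384·2.7104 + -0.001892·15.2876 = 0.1917  (Honeywell)
  w_1 = 0.081384·1.2046 + -0.001892·13.6866 = 0.0721  (Tesla)
  w_2 = 0.081384·0.8197 + -0.001892·13.4762 = 0.0412  (Unilever)
  w_3 = 0.081384·3.0683 + -0.001892·15.6141 = 0.2202  (Pfizer)
  w_4 = 0.081384·1.7487 + -0.001892·11.7663 = 0.1201  (Chevron)
  w_5 = 0.081384·2.6362 + -0.001892·16.8979 = 0.1826  (Merck)
  w_6 = 0.081384·2.5519 + -0.001892·18.7557 = 0.1722  (Intel)
Σw_i=1.0000  μᵀw=0.1580
σ²=wᵀΣw=λ₁·μ_p+λ₂ = 0.081384·0.158 + -0.001892 = 0.010967 ≈ 0.0110


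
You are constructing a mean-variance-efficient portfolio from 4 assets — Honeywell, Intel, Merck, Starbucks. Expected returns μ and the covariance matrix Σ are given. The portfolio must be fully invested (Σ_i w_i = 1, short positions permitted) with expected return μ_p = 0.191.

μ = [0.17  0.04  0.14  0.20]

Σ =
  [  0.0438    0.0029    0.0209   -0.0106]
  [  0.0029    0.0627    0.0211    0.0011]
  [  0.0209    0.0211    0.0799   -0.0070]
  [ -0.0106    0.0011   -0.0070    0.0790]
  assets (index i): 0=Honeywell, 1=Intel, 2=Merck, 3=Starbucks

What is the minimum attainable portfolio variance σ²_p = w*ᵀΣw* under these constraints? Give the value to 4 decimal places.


u=Σ⁻¹μ = [4.2116  0.0822  0.9071  3.1760]
v=Σ⁻¹𝟙 = [23.8324  13.1465  4.2157  16.0465]
a=μᵀu=1.481450  b=𝟙ᵀu=8.376868  c=𝟙ᵀv=57.241084  D=ac−b²=14.627868
λ₁=(c·0.191−b)/D = (57.241084·0.191−8.376868)/14.627868 = 0.174747
λ₂=(a−b·0.191)/D = (1.481450−8.376868·0.191)/14.627868 = -0.008103
w* = 0.174747·u + -0.008103·v:
  w_0 = 0.174747·4.2116 + -0.008103·23.8324 = 0.5429  (Honeywell)
  w_1 = 0.174747·0.0822 + -0.008103·13.1465 = -0.0922  (Intel)
  w_2 = 0.174747·0.9071 + -0.008103·4.2157 = 0.1243  (Merck)
  w_3 = 0.174747·3.1760 + -0.008103·16.0465 = 0.4250  (Starbucks)
Σw_i=1.0000  μᵀw=0.1910
σ²=wᵀΣw=λ₁·μ_p+λ₂ = 0.174747·0.191 + -0.008103 = 0.025274 ≈ 0.0253

0.0253


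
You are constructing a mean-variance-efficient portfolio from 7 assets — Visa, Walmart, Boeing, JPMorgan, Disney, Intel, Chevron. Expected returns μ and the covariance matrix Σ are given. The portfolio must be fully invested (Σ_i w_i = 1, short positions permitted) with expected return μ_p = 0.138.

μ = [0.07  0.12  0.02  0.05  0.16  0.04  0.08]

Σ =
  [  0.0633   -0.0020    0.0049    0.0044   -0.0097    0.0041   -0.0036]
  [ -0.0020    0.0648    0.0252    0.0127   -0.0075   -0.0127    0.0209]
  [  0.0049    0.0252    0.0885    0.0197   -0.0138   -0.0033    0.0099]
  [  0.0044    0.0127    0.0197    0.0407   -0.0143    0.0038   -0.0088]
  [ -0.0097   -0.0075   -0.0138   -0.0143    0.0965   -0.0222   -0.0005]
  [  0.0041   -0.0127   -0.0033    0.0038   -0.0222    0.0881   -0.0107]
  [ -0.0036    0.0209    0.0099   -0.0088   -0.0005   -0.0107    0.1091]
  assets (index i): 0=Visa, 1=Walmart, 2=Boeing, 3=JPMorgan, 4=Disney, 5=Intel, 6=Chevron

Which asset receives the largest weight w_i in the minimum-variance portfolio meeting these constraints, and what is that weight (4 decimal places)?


Walmart (0.4730)

x=Σ⁻¹μ = [1.4266  2.0840  -0.4320  1.5121  2.4286  1.3013  0.6810]
y=Σ⁻¹𝟙 = [16.8466  11.8786  4.1629  25.2804  21.5433  18.1070  10.9822]
a=μᵀx=0.912023  b=𝟙ᵀx=9.001758  c=𝟙ᵀy=108.801043  D=ac−b²=18.197443
λ₁=(c·0.138−b)/D = (108.801043·0.138−9.001758)/18.197443 = 0.330419
λ₂=(a−b·0.138)/D = (0.912023−9.001758·0.138)/18.197443 = -0.018146
w* = 0.330419·x + -0.018146·y:
  w_0 = 0.330419·1.4266 + -0.018146·16.8466 = 0.1657  (Visa)
  w_1 = 0.330419·2.0840 + -0.018146·11.8786 = 0.4730  (Walmart)
  w_2 = 0.330419·-0.4320 + -0.018146·4.1629 = -0.2183  (Boeing)
  w_3 = 0.330419·1.5121 + -0.018146·25.2804 = 0.0409  (JPMorgan)
  w_4 = 0.330419·2.4286 + -0.018146·21.5433 = 0.4115  (Disney)
  w_5 = 0.330419·1.3013 + -0.018146·18.1070 = 0.1014  (Intel)
  w_6 = 0.330419·0.6810 + -0.018146·10.9822 = 0.0257  (Chevron)
Σw_i=1.0000  μᵀw=0.1380
σ²=wᵀΣw=λ₁·μ_p+λ₂ = 0.330419·0.138 + -0.018146 = 0.027451 ≈ 0.0275


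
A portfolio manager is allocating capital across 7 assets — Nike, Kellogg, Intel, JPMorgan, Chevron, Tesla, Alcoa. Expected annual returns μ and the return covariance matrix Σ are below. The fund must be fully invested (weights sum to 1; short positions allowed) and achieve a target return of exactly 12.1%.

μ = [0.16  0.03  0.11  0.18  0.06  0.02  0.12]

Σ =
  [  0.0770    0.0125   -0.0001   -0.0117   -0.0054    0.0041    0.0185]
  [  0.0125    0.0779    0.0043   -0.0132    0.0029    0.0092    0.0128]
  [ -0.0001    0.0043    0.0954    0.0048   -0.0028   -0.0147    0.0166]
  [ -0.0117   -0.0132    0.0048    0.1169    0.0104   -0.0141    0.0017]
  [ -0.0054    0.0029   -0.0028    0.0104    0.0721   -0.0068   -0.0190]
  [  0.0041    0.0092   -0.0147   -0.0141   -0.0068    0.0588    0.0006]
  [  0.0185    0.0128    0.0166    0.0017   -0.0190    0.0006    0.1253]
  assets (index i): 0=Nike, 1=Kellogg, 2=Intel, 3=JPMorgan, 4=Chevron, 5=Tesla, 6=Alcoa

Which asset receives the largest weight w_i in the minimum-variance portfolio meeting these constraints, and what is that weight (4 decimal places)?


x=Σ⁻¹μ = [2.2163  0.0025  1.1473  1.7337  1.0475  1.0027  0.6087]
y=Σ⁻¹𝟙 = [11.9707  7.8184  12.5142  11.2518  17.0570  22.6860  6.0820]
a=μᵀx=0.948897  b=𝟙ᵀx=7.758729  c=𝟙ᵀy=89.380124  D=ac−b²=24.614691
λ₁=(c·0.121−b)/D = (89.380124·0.121−7.758729)/24.614691 = 0.124164
λ₂=(a−b·0.121)/D = (0.948897−7.758729·0.121)/24.614691 = 0.000410
w* = 0.124164·x + 0.000410·y:
  w_0 = 0.124164·2.2163 + 0.000410·11.9707 = 0.2801  (Nike)
  w_1 = 0.124164·0.0025 + 0.000410·7.8184 = 0.0035  (Kellogg)
  w_2 = 0.124164·1.1473 + 0.000410·12.5142 = 0.1476  (Intel)
  w_3 = 0.124164·1.7337 + 0.000410·11.2518 = 0.2199  (JPMorgan)
  w_4 = 0.124164·1.0475 + 0.000410·17.0570 = 0.1371  (Chevron)
  w_5 = 0.124164·1.0027 + 0.000410·22.6860 = 0.1338  (Tesla)
  w_6 = 0.124164·0.6087 + 0.000410·6.0820 = 0.0781  (Alcoa)
Σw_i=1.0000  μᵀw=0.1210
σ²=wᵀΣw=λ₁·μ_p+λ₂ = 0.124164·0.121 + 0.000410 = 0.015434 ≈ 0.0154

Nike (0.2801)


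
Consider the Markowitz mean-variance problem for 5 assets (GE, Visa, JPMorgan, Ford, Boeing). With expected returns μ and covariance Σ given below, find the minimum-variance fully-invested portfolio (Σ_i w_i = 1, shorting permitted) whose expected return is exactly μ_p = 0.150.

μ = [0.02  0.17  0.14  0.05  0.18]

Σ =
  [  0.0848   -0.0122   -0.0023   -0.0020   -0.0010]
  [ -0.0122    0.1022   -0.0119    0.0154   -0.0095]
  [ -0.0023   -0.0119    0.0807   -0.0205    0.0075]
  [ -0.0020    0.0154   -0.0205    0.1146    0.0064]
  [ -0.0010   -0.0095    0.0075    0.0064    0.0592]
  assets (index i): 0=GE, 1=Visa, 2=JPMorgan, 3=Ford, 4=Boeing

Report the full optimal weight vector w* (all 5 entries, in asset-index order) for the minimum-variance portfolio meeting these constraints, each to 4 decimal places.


0.0815  0.2687  0.2285  0.0395  0.3818

x=Σ⁻¹μ = [0.6476  2.2026  1.8655  0.3102  3.1351]
y=Σ⁻¹𝟙 = [14.5623  13.4944  15.5729  9.0392  16.3532]
a=μᵀx=1.228390  b=𝟙ᵀx=8.161042  c=𝟙ᵀy=69.022019  D=ac−b²=18.183358
λ₁=(c·0.150−b)/D = (69.022019·0.150−8.161042)/18.183358 = 0.120564
λ₂=(a−b·0.150)/D = (1.228390−8.161042·0.150)/18.183358 = 0.000233
w* = 0.120564·x + 0.000233·y:
  w_0 = 0.120564·0.6476 + 0.000233·14.5623 = 0.0815  (GE)
  w_1 = 0.120564·2.2026 + 0.000233·13.4944 = 0.2687  (Visa)
  w_2 = 0.120564·1.8655 + 0.000233·15.5729 = 0.2285  (JPMorgan)
  w_3 = 0.120564·0.3102 + 0.000233·9.0392 = 0.0395  (Ford)
  w_4 = 0.120564·3.1351 + 0.000233·16.3532 = 0.3818  (Boeing)
Σw_i=1.0000  μᵀw=0.1500
σ²=wᵀΣw=λ₁·μ_p+λ₂ = 0.120564·0.150 + 0.000233 = 0.018317 ≈ 0.0183


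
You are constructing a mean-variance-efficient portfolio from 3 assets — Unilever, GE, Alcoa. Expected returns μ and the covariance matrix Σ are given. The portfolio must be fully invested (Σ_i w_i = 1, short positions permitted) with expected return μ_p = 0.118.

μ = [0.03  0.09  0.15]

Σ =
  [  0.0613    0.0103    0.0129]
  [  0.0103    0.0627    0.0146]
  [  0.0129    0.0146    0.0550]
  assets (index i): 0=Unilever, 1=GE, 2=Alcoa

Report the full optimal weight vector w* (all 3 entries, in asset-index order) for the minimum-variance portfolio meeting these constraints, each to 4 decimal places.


u=Σ⁻¹μ = [-0.1922  0.8755  2.5399]
v=Σ⁻¹𝟙 = [11.8251  11.1049  12.4604]
a=μᵀu=0.454024  b=𝟙ᵀu=3.223263  c=𝟙ᵀv=35.390480  D=ac−b²=5.678689
λ₁=(c·0.118−b)/D = (35.390480·0.118−3.223263)/5.678689 = 0.167788
λ₂=(a−b·0.118)/D = (0.454024−3.223263·0.118)/5.678689 = 0.012975
w* = 0.167788·u + 0.012975·v:
  w_0 = 0.167788·-0.1922 + 0.012975·11.8251 = 0.1212  (Unilever)
  w_1 = 0.167788·0.8755 + 0.012975·11.1049 = 0.2910  (GE)
  w_2 = 0.167788·2.5399 + 0.012975·12.4604 = 0.5878  (Alcoa)
Σw_i=1.0000  μᵀw=0.1180
σ²=wᵀΣw=λ₁·μ_p+λ₂ = 0.167788·0.118 + 0.012975 = 0.032774 ≈ 0.0328

0.1212  0.2910  0.5878


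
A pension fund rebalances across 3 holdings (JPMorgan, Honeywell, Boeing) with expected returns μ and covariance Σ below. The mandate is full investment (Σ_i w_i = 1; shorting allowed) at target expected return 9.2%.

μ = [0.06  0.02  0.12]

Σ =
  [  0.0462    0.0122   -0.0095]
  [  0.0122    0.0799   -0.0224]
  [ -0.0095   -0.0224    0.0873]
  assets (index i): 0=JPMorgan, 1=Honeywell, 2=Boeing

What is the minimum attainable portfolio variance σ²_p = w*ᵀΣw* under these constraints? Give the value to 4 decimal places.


0.0300

g=Σ⁻¹μ = [1.5125  0.4858  1.6638]
h=Σ⁻¹𝟙 = [21.4988  14.1156  17.4161]
a=μᵀg=0.300127  b=𝟙ᵀg=3.662173  c=𝟙ᵀh=53.030486  D=ac−b²=2.504367
λ₁=(c·0.092−b)/D = (53.030486·0.092−3.662173)/2.504367 = 0.485804
λ₂=(a−b·0.092)/D = (0.300127−3.662173·0.092)/2.504367 = -0.014692
w* = 0.485804·g + -0.014692·h:
  w_0 = 0.485804·1.5125 + -0.014692·21.4988 = 0.4189  (JPMorgan)
  w_1 = 0.485804·0.4858 + -0.014692·14.1156 = 0.0286  (Honeywell)
  w_2 = 0.485804·1.6638 + -0.014692·17.4161 = 0.5524  (Boeing)
Σw_i=1.0000  μᵀw=0.0920
σ²=wᵀΣw=λ₁·μ_p+λ₂ = 0.485804·0.092 + -0.014692 = 0.030002 ≈ 0.0300


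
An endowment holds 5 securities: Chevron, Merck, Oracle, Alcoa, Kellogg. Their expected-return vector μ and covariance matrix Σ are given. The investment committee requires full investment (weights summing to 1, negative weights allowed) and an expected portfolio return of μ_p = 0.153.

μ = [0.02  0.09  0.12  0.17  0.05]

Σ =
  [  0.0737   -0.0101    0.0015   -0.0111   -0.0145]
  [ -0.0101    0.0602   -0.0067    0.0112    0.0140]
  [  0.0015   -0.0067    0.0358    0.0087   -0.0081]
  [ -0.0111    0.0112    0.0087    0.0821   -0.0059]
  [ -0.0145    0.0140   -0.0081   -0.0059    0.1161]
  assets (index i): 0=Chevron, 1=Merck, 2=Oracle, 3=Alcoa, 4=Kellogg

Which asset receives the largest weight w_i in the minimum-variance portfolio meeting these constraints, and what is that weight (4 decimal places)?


Oracle (0.5867)

p=Σ⁻¹μ = [0.7944  1.5384  3.3530  1.6605  0.6627]
q=Σ⁻¹𝟙 = [19.2304  18.8044  30.8520  9.7646  11.3961]
a=μᵀp=0.872125  b=𝟙ᵀp=8.009028  c=𝟙ᵀq=90.047462  D=ac−b²=14.388108
λ₁=(c·0.153−b)/D = (90.047462·0.153−8.009028)/14.388108 = 0.400903
λ₂=(a−b·0.153)/D = (0.872125−8.009028·0.153)/14.388108 = -0.024552
w* = 0.400903·p + -0.024552·q:
  w_0 = 0.400903·0.7944 + -0.024552·19.2304 = -0.1537  (Chevron)
  w_1 = 0.400903·1.5384 + -0.024552·18.8044 = 0.1551  (Merck)
  w_2 = 0.400903·3.3530 + -0.024552·30.8520 = 0.5867  (Oracle)
  w_3 = 0.400903·1.6605 + -0.024552·9.7646 = 0.4260  (Alcoa)
  w_4 = 0.400903·0.6627 + -0.024552·11.3961 = -0.0141  (Kellogg)
Σw_i=1.0000  μᵀw=0.1530
σ²=wᵀΣw=λ₁·μ_p+λ₂ = 0.400903·0.153 + -0.024552 = 0.036786 ≈ 0.0368


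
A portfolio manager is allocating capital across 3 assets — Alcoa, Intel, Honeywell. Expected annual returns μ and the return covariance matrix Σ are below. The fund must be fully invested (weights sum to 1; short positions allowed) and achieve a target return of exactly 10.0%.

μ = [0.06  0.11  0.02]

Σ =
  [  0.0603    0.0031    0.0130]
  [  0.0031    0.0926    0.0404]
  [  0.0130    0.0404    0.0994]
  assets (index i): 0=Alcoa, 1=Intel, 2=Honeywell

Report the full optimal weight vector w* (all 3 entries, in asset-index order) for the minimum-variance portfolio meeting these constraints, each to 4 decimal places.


0.5398  0.6490  -0.1888

x=Σ⁻¹μ = [1.0302  1.3668  -0.4890]
y=Σ⁻¹𝟙 = [15.1396  8.2256  4.7372]
a=μᵀx=0.202376  b=𝟙ᵀx=1.907930  c=𝟙ᵀy=28.102304  D=ac−b²=2.047037
λ₁=(c·0.100−b)/D = (28.102304·0.100−1.907930)/2.047037 = 0.440784
λ₂=(a−b·0.100)/D = (0.202376−1.907930·0.100)/2.047037 = 0.005658
w* = 0.440784·x + 0.005658·y:
  w_0 = 0.440784·1.0302 + 0.005658·15.1396 = 0.5398  (Alcoa)
  w_1 = 0.440784·1.3668 + 0.005658·8.2256 = 0.6490  (Intel)
  w_2 = 0.440784·-0.4890 + 0.005658·4.7372 = -0.1888  (Honeywell)
Σw_i=1.0000  μᵀw=0.1000
σ²=wᵀΣw=λ₁·μ_p+λ₂ = 0.440784·0.100 + 0.005658 = 0.049737 ≈ 0.0497


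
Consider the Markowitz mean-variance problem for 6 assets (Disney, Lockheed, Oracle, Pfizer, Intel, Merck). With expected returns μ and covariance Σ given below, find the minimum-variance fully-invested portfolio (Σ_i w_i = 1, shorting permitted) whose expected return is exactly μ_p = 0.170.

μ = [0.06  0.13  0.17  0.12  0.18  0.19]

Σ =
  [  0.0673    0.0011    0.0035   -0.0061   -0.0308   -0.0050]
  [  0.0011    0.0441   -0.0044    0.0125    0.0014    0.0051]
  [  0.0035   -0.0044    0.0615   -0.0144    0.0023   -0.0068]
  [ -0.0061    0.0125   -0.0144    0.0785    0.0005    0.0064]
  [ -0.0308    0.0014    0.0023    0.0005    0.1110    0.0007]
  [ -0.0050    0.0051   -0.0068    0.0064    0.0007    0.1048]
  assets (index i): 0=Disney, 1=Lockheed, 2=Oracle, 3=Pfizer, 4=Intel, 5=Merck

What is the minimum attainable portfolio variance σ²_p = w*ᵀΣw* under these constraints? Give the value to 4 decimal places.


0.0191

x=Σ⁻¹μ = [1.9017  2.4624  3.3711  1.7363  2.0287  1.8830]
y=Σ⁻¹𝟙 = [22.1234  18.4674  20.2487  14.3215  14.3674  10.0421]
a=μᵀx=1.938588  b=𝟙ᵀx=13.383152  c=𝟙ᵀy=99.570463  D=ac−b²=13.917336
λ₁=(c·0.170−b)/D = (99.570463·0.170−13.383152)/13.917336 = 0.254634
λ₂=(a−b·0.170)/D = (1.938588−13.383152·0.170)/13.917336 = -0.024182
w* = 0.254634·x + -0.024182·y:
  w_0 = 0.254634·1.9017 + -0.024182·22.1234 = -0.0508  (Disney)
  w_1 = 0.254634·2.4624 + -0.024182·18.4674 = 0.1804  (Lockheed)
  w_2 = 0.254634·3.3711 + -0.024182·20.2487 = 0.3687  (Oracle)
  w_3 = 0.254634·1.7363 + -0.024182·14.3215 = 0.0958  (Pfizer)
  w_4 = 0.254634·2.0287 + -0.024182·14.3674 = 0.1691  (Intel)
  w_5 = 0.254634·1.8830 + -0.024182·10.0421 = 0.2366  (Merck)
Σw_i=1.0000  μᵀw=0.1700
σ²=wᵀΣw=λ₁·μ_p+λ₂ = 0.254634·0.170 + -0.024182 = 0.019106 ≈ 0.0191


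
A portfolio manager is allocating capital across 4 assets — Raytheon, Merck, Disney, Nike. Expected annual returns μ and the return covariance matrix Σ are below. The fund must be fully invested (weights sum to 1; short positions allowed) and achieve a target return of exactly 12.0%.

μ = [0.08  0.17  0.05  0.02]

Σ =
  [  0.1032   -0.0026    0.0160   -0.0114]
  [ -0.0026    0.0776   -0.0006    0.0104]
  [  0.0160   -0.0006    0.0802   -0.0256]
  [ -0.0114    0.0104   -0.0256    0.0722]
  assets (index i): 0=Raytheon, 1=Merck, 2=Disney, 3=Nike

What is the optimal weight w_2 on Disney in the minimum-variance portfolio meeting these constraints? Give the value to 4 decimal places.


0.1573

p=Σ⁻¹μ = [0.7725  2.1823  0.5781  0.2896]
q=Σ⁻¹𝟙 = [9.5173  10.6783  16.9818  19.8362]
a=μᵀp=0.467484  b=𝟙ᵀp=3.822513  c=𝟙ᵀq=57.013643  D=ac−b²=12.041387
λ₁=(c·0.120−b)/D = (57.013643·0.120−3.822513)/12.041387 = 0.250729
λ₂=(a−b·0.120)/D = (0.467484−3.822513·0.120)/12.041387 = 0.000729
w* = 0.250729·p + 0.000729·q:
  w_0 = 0.250729·0.7725 + 0.000729·9.5173 = 0.2006  (Raytheon)
  w_1 = 0.250729·2.1823 + 0.000729·10.6783 = 0.5549  (Merck)
  w_2 = 0.250729·0.5781 + 0.000729·16.9818 = 0.1573  (Disney)
  w_3 = 0.250729·0.2896 + 0.000729·19.8362 = 0.0871  (Nike)
Σw_i=1.0000  μᵀw=0.1200
σ²=wᵀΣw=λ₁·μ_p+λ₂ = 0.250729·0.120 + 0.000729 = 0.030817 ≈ 0.0308


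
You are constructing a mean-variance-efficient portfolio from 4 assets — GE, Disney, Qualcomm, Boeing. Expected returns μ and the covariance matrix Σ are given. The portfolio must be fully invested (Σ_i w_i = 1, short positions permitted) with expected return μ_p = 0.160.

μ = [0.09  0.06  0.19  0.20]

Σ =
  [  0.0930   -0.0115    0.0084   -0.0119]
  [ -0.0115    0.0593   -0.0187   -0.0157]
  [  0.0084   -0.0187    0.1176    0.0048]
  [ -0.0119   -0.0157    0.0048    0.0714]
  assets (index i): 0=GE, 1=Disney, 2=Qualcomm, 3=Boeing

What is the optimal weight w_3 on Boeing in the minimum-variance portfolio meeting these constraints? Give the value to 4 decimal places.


x=Σ⁻¹μ = [1.6130  2.8402  1.8062  3.5730]
y=Σ⁻¹𝟙 = [16.2651  29.4647  11.1106  22.4485]
a=μᵀx=1.373373  b=𝟙ᵀx=9.832451  c=𝟙ᵀy=79.288880  D=ac−b²=12.216082
λ₁=(c·0.160−b)/D = (79.288880·0.160−9.832451)/12.216082 = 0.233608
λ₂=(a−b·0.160)/D = (1.373373−9.832451·0.160)/12.216082 = -0.016357
w* = 0.233608·x + -0.016357·y:
  w_0 = 0.233608·1.6130 + -0.016357·16.2651 = 0.1108  (GE)
  w_1 = 0.233608·2.8402 + -0.016357·29.4647 = 0.1815  (Disney)
  w_2 = 0.233608·1.8062 + -0.016357·11.1106 = 0.2402  (Qualcomm)
  w_3 = 0.233608·3.5730 + -0.016357·22.4485 = 0.4675  (Boeing)
Σw_i=1.0000  μᵀw=0.1600
σ²=wᵀΣw=λ₁·μ_p+λ₂ = 0.233608·0.160 + -0.016357 = 0.021020 ≈ 0.0210

0.4675


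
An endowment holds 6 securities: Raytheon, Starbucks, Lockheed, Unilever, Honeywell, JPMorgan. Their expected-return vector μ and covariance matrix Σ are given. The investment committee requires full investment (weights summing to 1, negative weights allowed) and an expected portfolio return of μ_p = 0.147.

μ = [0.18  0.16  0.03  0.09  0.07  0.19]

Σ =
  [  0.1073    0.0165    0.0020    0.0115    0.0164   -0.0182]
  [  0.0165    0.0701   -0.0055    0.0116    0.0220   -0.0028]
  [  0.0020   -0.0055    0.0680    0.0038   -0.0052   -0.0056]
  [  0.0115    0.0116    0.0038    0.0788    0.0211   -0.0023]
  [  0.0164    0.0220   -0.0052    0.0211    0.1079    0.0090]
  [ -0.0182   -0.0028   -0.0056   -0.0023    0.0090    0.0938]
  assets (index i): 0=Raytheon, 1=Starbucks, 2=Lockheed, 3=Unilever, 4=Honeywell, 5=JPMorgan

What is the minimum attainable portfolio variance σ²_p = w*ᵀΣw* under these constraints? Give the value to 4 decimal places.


p=Σ⁻¹μ = [1.7580  2.0130  0.6929  0.7222  -0.3468  2.5191]
q=Σ⁻¹𝟙 = [8.0300  11.6375  16.3262  8.4187  3.6980  13.3927]
a=μᵀp=1.178656  b=𝟙ᵀp=7.358340  c=𝟙ᵀq=61.503112  D=ac−b²=18.345831
λ₁=(c·0.147−b)/D = (61.503112·0.147−7.358340)/18.345831 = 0.091717
λ₂=(a−b·0.147)/D = (1.178656−7.358340·0.147)/18.345831 = 0.005286
w* = 0.091717·p + 0.005286·q:
  w_0 = 0.091717·1.7580 + 0.005286·8.0300 = 0.2037  (Raytheon)
  w_1 = 0.091717·2.0130 + 0.005286·11.6375 = 0.2461  (Starbucks)
  w_2 = 0.091717·0.6929 + 0.005286·16.3262 = 0.1499  (Lockheed)
  w_3 = 0.091717·0.7222 + 0.005286·8.4187 = 0.1107  (Unilever)
  w_4 = 0.091717·-0.3468 + 0.005286·3.6980 = -0.0123  (Honeywell)
  w_5 = 0.091717·2.5191 + 0.005286·13.3927 = 0.3018  (JPMorgan)
Σw_i=1.0000  μᵀw=0.1470
σ²=wᵀΣw=λ₁·μ_p+λ₂ = 0.091717·0.147 + 0.005286 = 0.018769 ≈ 0.0188

0.0188
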